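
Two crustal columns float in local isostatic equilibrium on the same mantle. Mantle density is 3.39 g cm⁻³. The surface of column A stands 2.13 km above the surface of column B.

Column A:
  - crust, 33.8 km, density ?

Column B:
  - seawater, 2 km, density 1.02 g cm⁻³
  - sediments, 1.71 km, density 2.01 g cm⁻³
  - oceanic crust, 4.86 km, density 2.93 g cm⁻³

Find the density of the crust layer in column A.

Take the compensation level at the base of the deeper column (depth z_c below the surface of column A) and equate Σ ρ_i t_i down to z_c; mantle fills any gap and the z_c terms cancel.
Column A: 33.8×ρ + (z_c − 33.8)×3.39
Column B: 2.13×0 + 2×1.02 + 1.71×2.01 + 4.86×2.93 + (z_c − 2.13 − 8.57)×3.39
The z_c×3.39 term appears on both sides and cancels. Collect the known terms of each column as K = Σ(ρt)_known − 3.39 × (depth of known layers): K_A = 0 − 3.39×33.8 = −114.582; K_B = 19.7169 − 3.39×(2.13 + 8.57) = −16.5561.
Balance: K_A + 33.8×ρ = K_B, so ρ = (K_B − K_A)/33.8 = 98.0259/33.8 = 2.9 g cm⁻³.

2.9 g cm⁻³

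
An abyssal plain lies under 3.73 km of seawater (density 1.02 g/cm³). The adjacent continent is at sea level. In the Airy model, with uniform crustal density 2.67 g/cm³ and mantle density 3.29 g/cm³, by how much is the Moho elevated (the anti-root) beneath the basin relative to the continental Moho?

9.93 km

Balancing pressure at the compensation depth: replacing crust with seawater at the top is compensated by replacing crust with mantle at the base: d (ρ_c − ρ_w) = a (ρ_m − ρ_c).
a = d (ρ_c − ρ_w)/(ρ_m − ρ_c) = 3.73 km × 1.65/0.62 = 9.93 km.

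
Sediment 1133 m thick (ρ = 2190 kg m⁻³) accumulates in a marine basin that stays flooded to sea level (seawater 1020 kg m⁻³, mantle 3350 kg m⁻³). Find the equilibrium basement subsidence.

Submarine loading: the sediment displaces seawater, and the subsidence is in turn flooded, so s (ρ_m − ρ_w) = t (ρ_sed − ρ_w).
s = 1133 m × (2190 − 1020) / (3350 − 1020) = 569 m.

569 m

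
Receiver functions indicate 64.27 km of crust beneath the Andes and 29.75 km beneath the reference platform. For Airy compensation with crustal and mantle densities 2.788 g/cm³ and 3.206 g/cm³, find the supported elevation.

Excess crust Δ = 64.27 km − 29.75 km = 34.52 km, split between elevation h and root r with h + r = Δ.
Airy balance ρ_c h = (ρ_m − ρ_c) r gives r = h ρ_c/(ρ_m − ρ_c), so h (1 + ρ_c/(ρ_m − ρ_c)) = Δ, i.e. h = Δ (ρ_m − ρ_c)/ρ_m.
h = 34.52 km × 0.418/3.206 = 4.5 km.

4.5 km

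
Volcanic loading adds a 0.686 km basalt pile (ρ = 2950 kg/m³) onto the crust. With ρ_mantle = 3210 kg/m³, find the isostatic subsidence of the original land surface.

Subaerial loading: s = t ρ_load / ρ_m.
s = 0.686 km × 2950/3210 = 0.63 km.

0.63 km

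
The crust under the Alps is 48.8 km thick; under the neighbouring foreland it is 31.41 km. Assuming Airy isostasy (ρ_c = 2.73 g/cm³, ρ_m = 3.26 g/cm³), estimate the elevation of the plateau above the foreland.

2.83 km

Excess crust Δ = 48.8 km − 31.41 km = 17.39 km, split between elevation h and root r with h + r = Δ.
Airy balance ρ_c h = (ρ_m − ρ_c) r gives r = h ρ_c/(ρ_m − ρ_c), so h (1 + ρ_c/(ρ_m − ρ_c)) = Δ, i.e. h = Δ (ρ_m − ρ_c)/ρ_m.
h = 17.39 km × 0.53/3.26 = 2.83 km.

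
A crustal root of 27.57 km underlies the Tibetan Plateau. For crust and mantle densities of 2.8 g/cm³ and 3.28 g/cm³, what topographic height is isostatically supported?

Balancing pressure at the compensation depth: ρ_c h = (ρ_m − ρ_c) r.
h = r (ρ_m − ρ_c) / ρ_c = 27.57 km × (3.28 − 2.8) / 2.8 = 4.73 km.

4.73 km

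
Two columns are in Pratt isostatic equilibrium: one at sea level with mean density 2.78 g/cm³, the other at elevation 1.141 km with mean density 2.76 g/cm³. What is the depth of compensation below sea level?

ρ_ref D = ρ (D + h) → D (ρ_ref − ρ) = ρ h.
D = ρ h/(ρ_ref − ρ) = 2.76 × 1.141 km/(2.78 − 2.76) = 157 km.

157 km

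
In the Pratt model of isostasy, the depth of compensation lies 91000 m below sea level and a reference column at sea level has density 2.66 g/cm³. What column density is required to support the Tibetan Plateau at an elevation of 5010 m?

Pratt balance: ρ_ref D = ρ (D + h).
ρ = ρ_ref D/(D + h) = 2.66 × 91000 m/(91000 m + 5010 m) = 2.52 g/cm³.

2.52 g/cm³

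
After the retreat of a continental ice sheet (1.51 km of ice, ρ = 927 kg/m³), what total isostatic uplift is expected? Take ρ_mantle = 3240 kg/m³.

Removing the load lets mantle flow back in; uplift u satisfies ρ_ice t = ρ_m u.
u = t ρ_ice/ρ_m = 1.51 km × 927/3240 = 0.432 km.

0.432 km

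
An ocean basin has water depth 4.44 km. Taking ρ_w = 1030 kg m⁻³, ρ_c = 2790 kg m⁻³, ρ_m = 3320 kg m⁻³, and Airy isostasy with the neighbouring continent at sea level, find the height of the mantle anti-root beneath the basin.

14.7 km

By Archimedes' principle applied to the lithosphere: replacing crust with seawater at the top is compensated by replacing crust with mantle at the base: d (ρ_c − ρ_w) = a (ρ_m − ρ_c).
a = d (ρ_c − ρ_w)/(ρ_m − ρ_c) = 4.44 km × 1760/530 = 14.7 km.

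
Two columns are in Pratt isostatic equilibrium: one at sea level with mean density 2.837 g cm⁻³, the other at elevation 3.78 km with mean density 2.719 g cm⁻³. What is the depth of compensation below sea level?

87.1 km

ρ_ref D = ρ (D + h) → D (ρ_ref − ρ) = ρ h.
D = ρ h/(ρ_ref − ρ) = 2.719 × 3.78 km/(2.837 − 2.719) = 87.1 km.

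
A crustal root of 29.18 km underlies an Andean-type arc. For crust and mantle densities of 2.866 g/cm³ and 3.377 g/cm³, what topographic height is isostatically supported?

5.2 km

Equating mass per unit area of the two columns: ρ_c h = (ρ_m − ρ_c) r.
h = r (ρ_m − ρ_c) / ρ_c = 29.18 km × (3.377 − 2.866) / 2.866 = 5.2 km.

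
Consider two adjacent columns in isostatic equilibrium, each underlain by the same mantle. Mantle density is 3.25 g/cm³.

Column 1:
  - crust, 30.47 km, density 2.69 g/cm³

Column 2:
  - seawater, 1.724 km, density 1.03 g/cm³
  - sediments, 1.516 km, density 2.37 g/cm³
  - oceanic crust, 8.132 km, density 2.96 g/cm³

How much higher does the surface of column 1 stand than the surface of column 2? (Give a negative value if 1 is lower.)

For any compensation level in the mantle, the mantle terms cancel and isostasy reduces to e = (Σt_1 − Σt_2) − (Σ(ρt)_1 − Σ(ρt)_2) / ρ_m.
Σt_1 = 30.47 km; Σt_2 = 11.372 km; Σ(ρt)_1 = 81.9643; Σ(ρt)_2 = 29.43936 (in km·g/cm³).
e = (30.47 − 11.372) − (81.9643 − 29.43936) / 3.25 = 2.94 km.

2.94 km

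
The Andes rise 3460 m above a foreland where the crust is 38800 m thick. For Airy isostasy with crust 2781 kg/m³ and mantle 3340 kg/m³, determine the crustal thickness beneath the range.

59500 m

Root depth r = h ρ_c / (ρ_m − ρ_c) = 3460 m × 2781 / 559 = 17210 m.
Total thickness = T + h + r = 38800 m + 3460 m + 17210 m = 59500 m.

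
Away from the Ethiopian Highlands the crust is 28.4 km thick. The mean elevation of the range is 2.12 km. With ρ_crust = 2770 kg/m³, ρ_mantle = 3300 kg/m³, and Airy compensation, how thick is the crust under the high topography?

41.6 km

Root depth r = h ρ_c / (ρ_m − ρ_c) = 2.12 km × 2770 / 530 = 11.08 km.
Total thickness = T + h + r = 28.4 km + 2.12 km + 11.08 km = 41.6 km.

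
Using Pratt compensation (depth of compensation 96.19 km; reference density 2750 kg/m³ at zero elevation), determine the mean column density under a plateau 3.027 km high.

2670 kg/m³

Pratt balance: ρ_ref D = ρ (D + h).
ρ = ρ_ref D/(D + h) = 2750 × 96.19 km/(96.19 km + 3.027 km) = 2670 kg/m³.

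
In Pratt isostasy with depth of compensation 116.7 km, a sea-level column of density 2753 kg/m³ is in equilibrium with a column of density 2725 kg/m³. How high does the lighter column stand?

ρ_ref D = ρ (D + h) → h = D (ρ_ref − ρ)/ρ.
h = 116.7 km × (2753 − 2725)/2725 = 1.2 km.

1.2 km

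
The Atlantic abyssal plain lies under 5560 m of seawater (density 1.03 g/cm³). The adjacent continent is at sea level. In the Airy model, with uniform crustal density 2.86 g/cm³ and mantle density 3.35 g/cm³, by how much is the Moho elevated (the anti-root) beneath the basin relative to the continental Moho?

20800 m

By Archimedes' principle applied to the lithosphere: replacing crust with seawater at the top is compensated by replacing crust with mantle at the base: d (ρ_c − ρ_w) = a (ρ_m − ρ_c).
a = d (ρ_c − ρ_w)/(ρ_m − ρ_c) = 5560 m × 1.83/0.49 = 20800 m.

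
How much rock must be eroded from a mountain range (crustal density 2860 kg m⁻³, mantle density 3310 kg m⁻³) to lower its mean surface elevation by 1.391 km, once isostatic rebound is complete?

Net drop Δ = e − u = e − e ρ_c/ρ_m = e (ρ_m − ρ_c)/ρ_m.
e = Δ ρ_m/(ρ_m − ρ_c) = 1.391 km × 3310/450 = 10.2 km.

10.2 km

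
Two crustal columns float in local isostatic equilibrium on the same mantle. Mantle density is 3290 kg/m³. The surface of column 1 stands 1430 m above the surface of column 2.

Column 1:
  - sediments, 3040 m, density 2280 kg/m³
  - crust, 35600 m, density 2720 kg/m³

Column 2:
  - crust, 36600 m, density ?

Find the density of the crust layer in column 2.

Take the compensation level at the base of the deeper column (depth z_c below the surface of column 1) and equate Σ ρ_i t_i down to z_c; mantle fills any gap and the z_c terms cancel.
Column 1: 3040×2280 + 35600×2720 + (z_c − 38640)×3290
Column 2: 1430×0 + 36600×ρ + (z_c − 1430 − 36600)×3290
The z_c×3290 term appears on both sides and cancels. Collect the known terms of each column as K = Σ(ρt)_known − 3290 × (depth of known layers): K_1 = 103763200 − 3290×38640 = −23362400; K_2 = 0 − 3290×(1430 + 36600) = −125118700.
Balance: K_1 = K_2 + 36600×ρ, so ρ = (K_1 − K_2)/36600 = 101756000/36600 = 2780 kg/m³.

2780 kg/m³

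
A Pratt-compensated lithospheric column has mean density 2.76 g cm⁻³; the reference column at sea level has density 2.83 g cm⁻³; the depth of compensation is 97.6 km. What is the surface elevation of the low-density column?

ρ_ref D = ρ (D + h) → h = D (ρ_ref − ρ)/ρ.
h = 97.6 km × (2.83 − 2.76)/2.76 = 2.48 km.

2.48 km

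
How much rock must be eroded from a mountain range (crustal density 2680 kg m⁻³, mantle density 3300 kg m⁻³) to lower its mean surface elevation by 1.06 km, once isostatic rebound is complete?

Net drop Δ = e − u = e − e ρ_c/ρ_m = e (ρ_m − ρ_c)/ρ_m.
e = Δ ρ_m/(ρ_m − ρ_c) = 1.06 km × 3300/620 = 5.64 km.

5.64 km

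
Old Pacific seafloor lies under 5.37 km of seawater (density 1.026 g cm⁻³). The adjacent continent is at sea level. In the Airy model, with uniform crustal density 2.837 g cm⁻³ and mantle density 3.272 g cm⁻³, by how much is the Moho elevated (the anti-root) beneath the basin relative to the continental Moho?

For local isostatic compensation: replacing crust with seawater at the top is compensated by replacing crust with mantle at the base: d (ρ_c − ρ_w) = a (ρ_m − ρ_c).
a = d (ρ_c − ρ_w)/(ρ_m − ρ_c) = 5.37 km × 1.811/0.435 = 22.4 km.

22.4 km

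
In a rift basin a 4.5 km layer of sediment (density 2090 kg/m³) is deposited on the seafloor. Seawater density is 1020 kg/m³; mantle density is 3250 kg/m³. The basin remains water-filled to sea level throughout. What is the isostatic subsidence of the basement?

2.16 km

Submarine loading: the sediment displaces seawater, and the subsidence is in turn flooded, so s (ρ_m − ρ_w) = t (ρ_sed − ρ_w).
s = 4.5 km × (2090 − 1020) / (3250 − 1020) = 2.16 km.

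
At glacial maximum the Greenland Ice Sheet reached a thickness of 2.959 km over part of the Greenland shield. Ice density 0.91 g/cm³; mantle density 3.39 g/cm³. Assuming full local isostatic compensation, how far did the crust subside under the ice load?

0.794 km

By Archimedes' principle applied to the lithosphere: the ice load ρ_ice t is balanced by mantle displaced below, ρ_m s.
s = t ρ_ice / ρ_m = 2.959 km × 0.91/3.39 = 0.794 km.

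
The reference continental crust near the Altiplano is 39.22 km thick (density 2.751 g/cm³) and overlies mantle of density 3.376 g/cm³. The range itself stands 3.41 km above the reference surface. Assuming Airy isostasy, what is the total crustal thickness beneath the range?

Root depth r = h ρ_c / (ρ_m − ρ_c) = 3.41 km × 2.751 / 0.625 = 15.01 km.
Total thickness = T + h + r = 39.22 km + 3.41 km + 15.01 km = 57.6 km.

57.6 km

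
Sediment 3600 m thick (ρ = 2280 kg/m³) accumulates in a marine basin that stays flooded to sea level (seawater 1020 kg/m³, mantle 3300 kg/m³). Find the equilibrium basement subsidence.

1990 m

Submarine loading: the sediment displaces seawater, and the subsidence is in turn flooded, so s (ρ_m − ρ_w) = t (ρ_sed − ρ_w).
s = 3600 m × (2280 − 1020) / (3300 − 1020) = 1990 m.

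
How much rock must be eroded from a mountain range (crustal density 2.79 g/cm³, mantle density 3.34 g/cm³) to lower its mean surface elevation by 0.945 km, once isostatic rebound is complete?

Net drop Δ = e − u = e − e ρ_c/ρ_m = e (ρ_m − ρ_c)/ρ_m.
e = Δ ρ_m/(ρ_m − ρ_c) = 0.945 km × 3.34/0.55 = 5.74 km.

5.74 km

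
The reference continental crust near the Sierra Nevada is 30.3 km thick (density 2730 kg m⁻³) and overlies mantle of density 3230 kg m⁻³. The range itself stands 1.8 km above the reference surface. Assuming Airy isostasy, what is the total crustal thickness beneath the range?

41.9 km

Root depth r = h ρ_c / (ρ_m − ρ_c) = 1.8 km × 2730 / 500 = 9.828 km.
Total thickness = T + h + r = 30.3 km + 1.8 km + 9.828 km = 41.9 km.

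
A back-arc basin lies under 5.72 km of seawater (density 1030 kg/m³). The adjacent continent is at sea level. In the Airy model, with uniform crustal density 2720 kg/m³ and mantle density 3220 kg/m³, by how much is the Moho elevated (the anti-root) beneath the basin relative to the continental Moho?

In Airy isostatic equilibrium: replacing crust with seawater at the top is compensated by replacing crust with mantle at the base: d (ρ_c − ρ_w) = a (ρ_m − ρ_c).
a = d (ρ_c − ρ_w)/(ρ_m − ρ_c) = 5.72 km × 1690/500 = 19.3 km.

19.3 km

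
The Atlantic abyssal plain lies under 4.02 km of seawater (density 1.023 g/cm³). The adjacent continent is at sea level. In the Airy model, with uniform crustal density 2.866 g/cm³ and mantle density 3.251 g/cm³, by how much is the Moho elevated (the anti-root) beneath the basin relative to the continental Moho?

19.2 km

In Airy isostatic equilibrium: replacing crust with seawater at the top is compensated by replacing crust with mantle at the base: d (ρ_c − ρ_w) = a (ρ_m − ρ_c).
a = d (ρ_c − ρ_w)/(ρ_m − ρ_c) = 4.02 km × 1.843/0.385 = 19.2 km.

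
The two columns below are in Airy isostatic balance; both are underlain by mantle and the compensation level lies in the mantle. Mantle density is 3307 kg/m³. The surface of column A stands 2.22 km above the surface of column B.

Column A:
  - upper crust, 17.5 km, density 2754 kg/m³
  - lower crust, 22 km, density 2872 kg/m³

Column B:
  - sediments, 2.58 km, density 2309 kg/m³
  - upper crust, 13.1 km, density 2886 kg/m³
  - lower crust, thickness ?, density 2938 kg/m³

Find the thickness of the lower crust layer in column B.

Take the compensation level at the base of the deeper column (depth z_c below the surface of column A) and equate Σ ρ_i t_i down to z_c; mantle fills any gap and the z_c terms cancel.
Column A: 17.5×2754 + 22×2872 + (z_c − 39.5)×3307
Column B: 2.22×0 + 2.58×2309 + 13.1×2886 + x×2938 + (z_c − 2.22 − 15.68 − x)×3307
The z_c×3307 term appears on both sides and cancels. Collect the known terms of each column as K = Σ(ρt)_known − 3307 × (depth of known layers): K_A = 111379 − 3307×39.5 = −19247.5; K_B = 43763.82 − 3307×(2.22 + 15.68) = −15431.48.
Balance: K_A = K_B − x×(3307 − 2938), so x = (K_B − K_A)/(3307 − 2938) = 3816.02/369 = 10.3 km.

10.3 km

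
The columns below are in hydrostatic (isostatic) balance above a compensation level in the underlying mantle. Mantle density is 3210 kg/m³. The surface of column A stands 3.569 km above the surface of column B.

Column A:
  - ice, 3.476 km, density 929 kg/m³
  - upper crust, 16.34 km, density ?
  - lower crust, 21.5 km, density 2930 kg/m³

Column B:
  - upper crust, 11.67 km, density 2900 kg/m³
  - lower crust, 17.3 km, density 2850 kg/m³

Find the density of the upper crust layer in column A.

2760 kg/m³

Take the compensation level at the base of the deeper column (depth z_c below the surface of column A) and equate Σ ρ_i t_i down to z_c; mantle fills any gap and the z_c terms cancel.
Column A: 3.476×929 + 16.34×ρ + 21.5×2930 + (z_c − 41.316)×3210
Column B: 3.569×0 + 11.67×2900 + 17.3×2850 + (z_c − 3.569 − 28.97)×3210
The z_c×3210 term appears on both sides and cancels. Collect the known terms of each column as K = Σ(ρt)_known − 3210 × (depth of known layers): K_A = 66224.204 − 3210×41.316 = −66400.156; K_B = 83148 − 3210×(3.569 + 28.97) = −21302.19.
Balance: K_A + 16.34×ρ = K_B, so ρ = (K_B − K_A)/16.34 = 45098/16.34 = 2760 kg/m³.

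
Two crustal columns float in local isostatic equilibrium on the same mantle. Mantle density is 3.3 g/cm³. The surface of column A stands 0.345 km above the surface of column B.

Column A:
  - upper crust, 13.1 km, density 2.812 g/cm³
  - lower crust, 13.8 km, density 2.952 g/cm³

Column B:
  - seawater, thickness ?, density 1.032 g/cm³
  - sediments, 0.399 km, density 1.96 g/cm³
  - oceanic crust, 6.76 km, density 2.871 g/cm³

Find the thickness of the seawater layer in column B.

Take the compensation level at the base of the deeper column (depth z_c below the surface of column A) and equate Σ ρ_i t_i down to z_c; mantle fills any gap and the z_c terms cancel.
Column A: 13.1×2.812 + 13.8×2.952 + (z_c − 26.9)×3.3
Column B: 0.345×0 + x×1.032 + 0.399×1.96 + 6.76×2.871 + (z_c − 0.345 − 7.159 − x)×3.3
The z_c×3.3 term appears on both sides and cancels. Collect the known terms of each column as K = Σ(ρt)_known − 3.3 × (depth of known layers): K_A = 77.5748 − 3.3×26.9 = −11.1952; K_B = 20.19 − 3.3×(0.345 + 7.159) = −4.5732.
Balance: K_A = K_B − x×(3.3 − 1.032), so x = (K_B − K_A)/(3.3 − 1.032) = 6.622/2.268 = 2.92 km.

2.92 km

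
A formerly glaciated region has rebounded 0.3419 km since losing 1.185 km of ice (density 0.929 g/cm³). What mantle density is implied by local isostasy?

ρ_m = ρ_ice t / u = 0.929 × 1.185 km/0.3419 km = 3.22 g/cm³.

3.22 g/cm³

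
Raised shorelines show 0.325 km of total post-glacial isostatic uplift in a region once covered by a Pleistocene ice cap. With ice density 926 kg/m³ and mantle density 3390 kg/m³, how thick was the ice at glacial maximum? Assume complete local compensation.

1.19 km

u = t ρ_ice/ρ_m → t = u ρ_m/ρ_ice = 0.325 km × 3390/926 = 1.19 km.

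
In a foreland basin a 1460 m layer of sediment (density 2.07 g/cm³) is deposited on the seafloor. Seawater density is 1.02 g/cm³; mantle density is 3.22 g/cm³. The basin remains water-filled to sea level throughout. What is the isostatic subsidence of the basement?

Submarine loading: the sediment displaces seawater, and the subsidence is in turn flooded, so s (ρ_m − ρ_w) = t (ρ_sed − ρ_w).
s = 1460 m × (2.07 − 1.02) / (3.22 − 1.02) = 697 m.

697 m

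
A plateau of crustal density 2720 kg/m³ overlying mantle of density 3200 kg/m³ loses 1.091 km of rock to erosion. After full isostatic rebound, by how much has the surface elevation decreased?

0.164 km

Rebound u = e ρ_c/ρ_m = 1.091 km × 2720/3200 = 0.9274 km.
Net surface drop = e − u = 1.091 km − 0.9274 km = e (ρ_m − ρ_c)/ρ_m = 0.164 km.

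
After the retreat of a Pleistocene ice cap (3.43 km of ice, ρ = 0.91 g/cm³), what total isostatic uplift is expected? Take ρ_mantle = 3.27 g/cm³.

0.955 km

Removing the load lets mantle flow back in; uplift u satisfies ρ_ice t = ρ_m u.
u = t ρ_ice/ρ_m = 3.43 km × 0.91/3.27 = 0.955 km.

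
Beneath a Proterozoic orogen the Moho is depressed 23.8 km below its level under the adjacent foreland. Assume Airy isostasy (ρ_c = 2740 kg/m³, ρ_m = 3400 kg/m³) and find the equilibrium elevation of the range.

5.73 km

Isostatic balance requires: ρ_c h = (ρ_m − ρ_c) r.
h = r (ρ_m − ρ_c) / ρ_c = 23.8 km × (3400 − 2740) / 2740 = 5.73 km.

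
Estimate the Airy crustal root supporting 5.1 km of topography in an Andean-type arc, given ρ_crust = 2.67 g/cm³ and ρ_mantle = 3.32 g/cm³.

20.9 km

Balancing pressure at the compensation depth: the weight of the topography is balanced by the buoyancy of the root, ρ_c h = (ρ_m − ρ_c) r.
r = h · ρ_c / (ρ_m − ρ_c) = 5.1 km × 2.67 / (3.32 − 2.67) = 20.9 km.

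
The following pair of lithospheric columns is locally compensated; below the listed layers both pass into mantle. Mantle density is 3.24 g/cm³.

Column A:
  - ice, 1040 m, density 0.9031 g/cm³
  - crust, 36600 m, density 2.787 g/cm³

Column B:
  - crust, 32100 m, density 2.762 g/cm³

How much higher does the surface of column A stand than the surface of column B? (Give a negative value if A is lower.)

For any compensation level in the mantle, the mantle terms cancel and isostasy reduces to e = (Σt_A − Σt_B) − (Σ(ρt)_A − Σ(ρt)_B) / ρ_m.
Σt_A = 37640 m; Σt_B = 32100 m; Σ(ρt)_A = 102943.424; Σ(ρt)_B = 88660.2 (in m·g/cm³).
e = (37640 − 32100) − (102943.424 − 88660.2) / 3.24 = 1130 m.

1130 m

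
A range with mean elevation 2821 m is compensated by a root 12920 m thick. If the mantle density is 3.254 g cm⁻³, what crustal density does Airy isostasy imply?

ρ_c h = (ρ_m − ρ_c) r → ρ_c (h + r) = ρ_m r → ρ_c = ρ_m r / (h + r).
ρ_c = 3.254 × 12920 m / (2821 m + 12920 m) = 2.67 g cm⁻³.

2.67 g cm⁻³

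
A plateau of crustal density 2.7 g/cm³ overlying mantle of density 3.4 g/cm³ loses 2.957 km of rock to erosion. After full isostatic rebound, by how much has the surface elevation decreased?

Rebound u = e ρ_c/ρ_m = 2.957 km × 2.7/3.4 = 2.348 km.
Net surface drop = e − u = 2.957 km − 2.348 km = e (ρ_m − ρ_c)/ρ_m = 0.609 km.

0.609 km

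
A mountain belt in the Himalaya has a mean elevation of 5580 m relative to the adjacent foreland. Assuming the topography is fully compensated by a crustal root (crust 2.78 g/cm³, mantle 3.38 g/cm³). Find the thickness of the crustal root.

25900 m

In Airy isostatic equilibrium: the weight of the topography is balanced by the buoyancy of the root, ρ_c h = (ρ_m − ρ_c) r.
r = h · ρ_c / (ρ_m − ρ_c) = 5580 m × 2.78 / (3.38 − 2.78) = 25900 m.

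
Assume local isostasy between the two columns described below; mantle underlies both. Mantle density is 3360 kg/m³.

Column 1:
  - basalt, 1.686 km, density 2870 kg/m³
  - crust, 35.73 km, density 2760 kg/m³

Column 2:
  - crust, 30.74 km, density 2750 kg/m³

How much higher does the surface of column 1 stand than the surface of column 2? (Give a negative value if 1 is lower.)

1.05 km

For any compensation level in the mantle, the mantle terms cancel and isostasy reduces to e = (Σt_1 − Σt_2) − (Σ(ρt)_1 − Σ(ρt)_2) / ρ_m.
Σt_1 = 37.416 km; Σt_2 = 30.74 km; Σ(ρt)_1 = 103453.62; Σ(ρt)_2 = 84535 (in km·kg/m³).
e = (37.416 − 30.74) − (103453.62 − 84535) / 3360 = 1.05 km.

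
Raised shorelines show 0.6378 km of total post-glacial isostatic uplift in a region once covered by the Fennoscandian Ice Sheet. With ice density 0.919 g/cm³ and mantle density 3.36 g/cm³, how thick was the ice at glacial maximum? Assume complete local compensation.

2.33 km

u = t ρ_ice/ρ_m → t = u ρ_m/ρ_ice = 0.6378 km × 3.36/0.919 = 2.33 km.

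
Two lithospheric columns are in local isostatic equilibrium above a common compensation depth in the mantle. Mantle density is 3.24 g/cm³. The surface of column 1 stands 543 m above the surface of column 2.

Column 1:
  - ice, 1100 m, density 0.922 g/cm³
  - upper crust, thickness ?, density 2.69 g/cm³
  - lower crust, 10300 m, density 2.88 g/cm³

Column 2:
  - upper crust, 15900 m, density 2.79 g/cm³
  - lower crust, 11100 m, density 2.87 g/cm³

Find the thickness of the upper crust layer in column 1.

Take the compensation level at the base of the deeper column (depth z_c below the surface of column 1) and equate Σ ρ_i t_i down to z_c; mantle fills any gap and the z_c terms cancel.
Column 1: 1100×0.922 + x×2.69 + 10300×2.88 + (z_c − 11400 − x)×3.24
Column 2: 543×0 + 15900×2.79 + 11100×2.87 + (z_c − 543 − 27000)×3.24
The z_c×3.24 term appears on both sides and cancels. Collect the known terms of each column as K = Σ(ρt)_known − 3.24 × (depth of known layers): K_1 = 30678.2 − 3.24×11400 = −6257.8; K_2 = 76218 − 3.24×(543 + 27000) = −13021.32.
Balance: K_1 − x×(3.24 − 2.69) = K_2, so x = (K_1 − K_2)/(3.24 − 2.69) = 6763.52/0.55 = 12300 m.

12300 m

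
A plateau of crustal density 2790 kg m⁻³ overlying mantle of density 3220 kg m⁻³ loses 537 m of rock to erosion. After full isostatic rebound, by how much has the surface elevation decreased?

Rebound u = e ρ_c/ρ_m = 537 m × 2790/3220 = 465.3 m.
Net surface drop = e − u = 537 m − 465.3 m = e (ρ_m − ρ_c)/ρ_m = 71.7 m.

71.7 m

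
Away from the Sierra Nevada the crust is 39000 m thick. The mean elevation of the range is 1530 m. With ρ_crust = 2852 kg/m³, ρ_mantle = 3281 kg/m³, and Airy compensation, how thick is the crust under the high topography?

50700 m

Root depth r = h ρ_c / (ρ_m − ρ_c) = 1530 m × 2852 / 429 = 10170 m.
Total thickness = T + h + r = 39000 m + 1530 m + 10170 m = 50700 m.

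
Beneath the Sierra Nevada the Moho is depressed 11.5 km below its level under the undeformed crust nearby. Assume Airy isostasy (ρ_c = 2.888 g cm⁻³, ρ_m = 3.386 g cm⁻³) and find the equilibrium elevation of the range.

Equating mass per unit area of the two columns: ρ_c h = (ρ_m − ρ_c) r.
h = r (ρ_m − ρ_c) / ρ_c = 11.5 km × (3.386 − 2.888) / 2.888 = 1.98 km.

1.98 km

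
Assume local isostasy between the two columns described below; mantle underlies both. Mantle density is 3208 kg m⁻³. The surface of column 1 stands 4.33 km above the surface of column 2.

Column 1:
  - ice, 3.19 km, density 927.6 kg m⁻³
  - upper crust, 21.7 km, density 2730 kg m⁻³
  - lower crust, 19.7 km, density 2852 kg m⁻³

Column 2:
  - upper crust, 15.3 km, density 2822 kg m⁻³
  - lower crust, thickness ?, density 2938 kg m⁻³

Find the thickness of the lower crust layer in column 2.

Take the compensation level at the base of the deeper column (depth z_c below the surface of column 1) and equate Σ ρ_i t_i down to z_c; mantle fills any gap and the z_c terms cancel.
Column 1: 3.19×927.6 + 21.7×2730 + 19.7×2852 + (z_c − 44.59)×3208
Column 2: 4.33×0 + 15.3×2822 + x×2938 + (z_c − 4.33 − 15.3 − x)×3208
The z_c×3208 term appears on both sides and cancels. Collect the known terms of each column as K = Σ(ρt)_known − 3208 × (depth of known layers): K_1 = 118384.444 − 3208×44.59 = −24660.276; K_2 = 43176.6 − 3208×(4.33 + 15.3) = −19796.44.
Balance: K_1 = K_2 − x×(3208 − 2938), so x = (K_2 − K_1)/(3208 − 2938) = 4863.84/270 = 18 km.

18 km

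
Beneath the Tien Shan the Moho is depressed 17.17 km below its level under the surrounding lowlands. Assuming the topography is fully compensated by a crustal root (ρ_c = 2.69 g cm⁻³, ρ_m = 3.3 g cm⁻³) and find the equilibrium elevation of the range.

3.89 km

By Archimedes' principle applied to the lithosphere: ρ_c h = (ρ_m − ρ_c) r.
h = r (ρ_m − ρ_c) / ρ_c = 17.17 km × (3.3 − 2.69) / 2.69 = 3.89 km.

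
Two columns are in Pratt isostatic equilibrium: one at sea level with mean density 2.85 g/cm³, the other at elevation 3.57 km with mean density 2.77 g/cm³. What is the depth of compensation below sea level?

ρ_ref D = ρ (D + h) → D (ρ_ref − ρ) = ρ h.
D = ρ h/(ρ_ref − ρ) = 2.77 × 3.57 km/(2.85 − 2.77) = 124 km.

124 km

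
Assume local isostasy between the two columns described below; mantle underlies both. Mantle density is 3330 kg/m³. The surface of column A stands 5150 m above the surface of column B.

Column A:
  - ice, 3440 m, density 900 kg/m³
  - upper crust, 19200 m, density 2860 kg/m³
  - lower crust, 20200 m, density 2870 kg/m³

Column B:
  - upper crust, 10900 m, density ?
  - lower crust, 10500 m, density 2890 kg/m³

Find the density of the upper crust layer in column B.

2880 kg/m³

Take the compensation level at the base of the deeper column (depth z_c below the surface of column A) and equate Σ ρ_i t_i down to z_c; mantle fills any gap and the z_c terms cancel.
Column A: 3440×900 + 19200×2860 + 20200×2870 + (z_c − 42840)×3330
Column B: 5150×0 + 10900×ρ + 10500×2890 + (z_c − 5150 − 21400)×3330
The z_c×3330 term appears on both sides and cancels. Collect the known terms of each column as K = Σ(ρt)_known − 3330 × (depth of known layers): K_A = 115982000 − 3330×42840 = −26675200; K_B = 30345000 − 3330×(5150 + 21400) = −58066500.
Balance: K_A = K_B + 10900×ρ, so ρ = (K_A − K_B)/10900 = 31391300/10900 = 2880 kg/m³.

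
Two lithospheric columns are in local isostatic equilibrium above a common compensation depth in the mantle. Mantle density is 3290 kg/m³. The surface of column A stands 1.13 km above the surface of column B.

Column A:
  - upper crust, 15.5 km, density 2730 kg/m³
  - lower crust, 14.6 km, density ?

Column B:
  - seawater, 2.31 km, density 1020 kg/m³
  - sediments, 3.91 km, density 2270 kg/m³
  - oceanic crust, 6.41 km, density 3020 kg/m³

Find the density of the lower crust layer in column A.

2880 kg/m³

Take the compensation level at the base of the deeper column (depth z_c below the surface of column A) and equate Σ ρ_i t_i down to z_c; mantle fills any gap and the z_c terms cancel.
Column A: 15.5×2730 + 14.6×ρ + (z_c − 30.1)×3290
Column B: 1.13×0 + 2.31×1020 + 3.91×2270 + 6.41×3020 + (z_c − 1.13 − 12.63)×3290
The z_c×3290 term appears on both sides and cancels. Collect the known terms of each column as K = Σ(ρt)_known − 3290 × (depth of known layers): K_A = 42315 − 3290×30.1 = −56714; K_B = 30590.1 − 3290×(1.13 + 12.63) = −14680.3.
Balance: K_A + 14.6×ρ = K_B, so ρ = (K_B − K_A)/14.6 = 42033.7/14.6 = 2880 kg/m³.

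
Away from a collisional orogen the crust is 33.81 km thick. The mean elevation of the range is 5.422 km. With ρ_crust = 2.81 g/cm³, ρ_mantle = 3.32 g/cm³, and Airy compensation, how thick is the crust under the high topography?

Root depth r = h ρ_c / (ρ_m − ρ_c) = 5.422 km × 2.81 / 0.51 = 29.87 km.
Total thickness = T + h + r = 33.81 km + 5.422 km + 29.87 km = 69.1 km.

69.1 km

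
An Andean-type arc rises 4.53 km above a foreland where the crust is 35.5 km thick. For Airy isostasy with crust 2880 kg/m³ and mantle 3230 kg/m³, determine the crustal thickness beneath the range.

Root depth r = h ρ_c / (ρ_m − ρ_c) = 4.53 km × 2880 / 350 = 37.28 km.
Total thickness = T + h + r = 35.5 km + 4.53 km + 37.28 km = 77.3 km.

77.3 km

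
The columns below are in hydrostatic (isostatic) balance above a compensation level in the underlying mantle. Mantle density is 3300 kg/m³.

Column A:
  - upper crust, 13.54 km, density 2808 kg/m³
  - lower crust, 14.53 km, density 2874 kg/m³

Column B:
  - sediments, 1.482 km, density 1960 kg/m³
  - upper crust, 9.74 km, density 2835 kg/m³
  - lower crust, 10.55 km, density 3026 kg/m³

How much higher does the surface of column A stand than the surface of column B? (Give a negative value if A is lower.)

1.04 km

For any compensation level in the mantle, the mantle terms cancel and isostasy reduces to e = (Σt_A − Σt_B) − (Σ(ρt)_A − Σ(ρt)_B) / ρ_m.
Σt_A = 28.07 km; Σt_B = 21.772 km; Σ(ρt)_A = 79779.54; Σ(ρt)_B = 62441.92 (in km·kg/m³).
e = (28.07 − 21.772) − (79779.54 − 62441.92) / 3300 = 1.04 km.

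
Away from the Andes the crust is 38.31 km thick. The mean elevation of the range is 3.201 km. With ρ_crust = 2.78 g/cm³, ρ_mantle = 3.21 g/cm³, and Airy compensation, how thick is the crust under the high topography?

62.2 km

Root depth r = h ρ_c / (ρ_m − ρ_c) = 3.201 km × 2.78 / 0.43 = 20.69 km.
Total thickness = T + h + r = 38.31 km + 3.201 km + 20.69 km = 62.2 km.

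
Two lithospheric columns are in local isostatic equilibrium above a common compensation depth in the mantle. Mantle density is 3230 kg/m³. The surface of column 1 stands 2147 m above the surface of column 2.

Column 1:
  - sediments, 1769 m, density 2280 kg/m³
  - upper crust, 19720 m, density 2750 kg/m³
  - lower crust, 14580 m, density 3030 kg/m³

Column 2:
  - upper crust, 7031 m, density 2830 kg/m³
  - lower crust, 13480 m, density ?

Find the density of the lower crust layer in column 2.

2910 kg/m³

Take the compensation level at the base of the deeper column (depth z_c below the surface of column 1) and equate Σ ρ_i t_i down to z_c; mantle fills any gap and the z_c terms cancel.
Column 1: 1769×2280 + 19720×2750 + 14580×3030 + (z_c − 36069)×3230
Column 2: 2147×0 + 7031×2830 + 13480×ρ + (z_c − 2147 − 20511)×3230
The z_c×3230 term appears on both sides and cancels. Collect the known terms of each column as K = Σ(ρt)_known − 3230 × (depth of known layers): K_1 = 102440720 − 3230×36069 = −14062150; K_2 = 19897730 − 3230×(2147 + 20511) = −53287610.
Balance: K_1 = K_2 + 13480×ρ, so ρ = (K_1 − K_2)/13480 = 39225500/13480 = 2910 kg/m³.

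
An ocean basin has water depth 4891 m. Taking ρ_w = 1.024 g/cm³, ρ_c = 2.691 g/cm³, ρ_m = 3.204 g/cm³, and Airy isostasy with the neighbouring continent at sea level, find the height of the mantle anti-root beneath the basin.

15900 m

Equating mass per unit area of the two columns: replacing crust with seawater at the top is compensated by replacing crust with mantle at the base: d (ρ_c − ρ_w) = a (ρ_m − ρ_c).
a = d (ρ_c − ρ_w)/(ρ_m − ρ_c) = 4891 m × 1.667/0.513 = 15900 m.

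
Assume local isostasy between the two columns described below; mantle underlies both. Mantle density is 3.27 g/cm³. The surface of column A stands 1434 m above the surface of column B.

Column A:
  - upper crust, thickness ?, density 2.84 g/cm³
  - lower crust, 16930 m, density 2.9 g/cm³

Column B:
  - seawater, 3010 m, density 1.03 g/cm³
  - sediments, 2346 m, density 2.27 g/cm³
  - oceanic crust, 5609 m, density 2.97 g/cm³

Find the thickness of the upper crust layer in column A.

Take the compensation level at the base of the deeper column (depth z_c below the surface of column A) and equate Σ ρ_i t_i down to z_c; mantle fills any gap and the z_c terms cancel.
Column A: x×2.84 + 16930×2.9 + (z_c − 16930 − x)×3.27
Column B: 1434×0 + 3010×1.03 + 2346×2.27 + 5609×2.97 + (z_c − 1434 − 10965)×3.27
The z_c×3.27 term appears on both sides and cancels. Collect the known terms of each column as K = Σ(ρt)_known − 3.27 × (depth of known layers): K_A = 49097 − 3.27×16930 = −6264.1; K_B = 25084.45 − 3.27×(1434 + 10965) = −15460.28.
Balance: K_A − x×(3.27 − 2.84) = K_B, so x = (K_A − K_B)/(3.27 − 2.84) = 9196.18/0.43 = 21400 m.

21400 m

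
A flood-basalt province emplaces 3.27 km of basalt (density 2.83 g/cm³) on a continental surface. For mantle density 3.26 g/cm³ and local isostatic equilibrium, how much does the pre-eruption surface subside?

2.84 km

Subaerial loading: s = t ρ_load / ρ_m.
s = 3.27 km × 2.83/3.26 = 2.84 km.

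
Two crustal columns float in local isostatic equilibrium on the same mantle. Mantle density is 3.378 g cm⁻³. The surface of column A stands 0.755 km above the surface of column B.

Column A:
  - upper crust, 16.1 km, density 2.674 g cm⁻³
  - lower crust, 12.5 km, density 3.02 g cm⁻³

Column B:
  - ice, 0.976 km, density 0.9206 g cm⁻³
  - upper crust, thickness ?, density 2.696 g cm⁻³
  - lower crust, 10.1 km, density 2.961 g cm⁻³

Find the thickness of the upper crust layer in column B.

Take the compensation level at the base of the deeper column (depth z_c below the surface of column A) and equate Σ ρ_i t_i down to z_c; mantle fills any gap and the z_c terms cancel.
Column A: 16.1×2.674 + 12.5×3.02 + (z_c − 28.6)×3.378
Column B: 0.755×0 + 0.976×0.9206 + x×2.696 + 10.1×2.961 + (z_c − 0.755 − 11.076 − x)×3.378
The z_c×3.378 term appears on both sides and cancels. Collect the known terms of each column as K = Σ(ρt)_known − 3.378 × (depth of known layers): K_A = 80.8014 − 3.378×28.6 = −15.8094; K_B = 30.8046056 − 3.378×(0.755 + 11.076) = −9.1605124.
Balance: K_A = K_B − x×(3.378 − 2.696), so x = (K_B − K_A)/(3.378 − 2.696) = 6.64889/0.682 = 9.75 km.

9.75 km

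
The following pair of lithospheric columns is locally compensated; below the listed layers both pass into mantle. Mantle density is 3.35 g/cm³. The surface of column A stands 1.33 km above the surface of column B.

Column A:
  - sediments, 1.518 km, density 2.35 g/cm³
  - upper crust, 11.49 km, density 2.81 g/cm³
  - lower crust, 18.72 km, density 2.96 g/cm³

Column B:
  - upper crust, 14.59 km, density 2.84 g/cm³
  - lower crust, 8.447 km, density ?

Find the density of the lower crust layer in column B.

Take the compensation level at the base of the deeper column (depth z_c below the surface of column A) and equate Σ ρ_i t_i down to z_c; mantle fills any gap and the z_c terms cancel.
Column A: 1.518×2.35 + 11.49×2.81 + 18.72×2.96 + (z_c − 31.728)×3.35
Column B: 1.33×0 + 14.59×2.84 + 8.447×ρ + (z_c − 1.33 − 23.037)×3.35
The z_c×3.35 term appears on both sides and cancels. Collect the known terms of each column as K = Σ(ρt)_known − 3.35 × (depth of known layers): K_A = 91.2654 − 3.35×31.728 = −15.0234; K_B = 41.4356 − 3.35×(1.33 + 23.037) = −40.19385.
Balance: K_A = K_B + 8.447×ρ, so ρ = (K_A − K_B)/8.447 = 25.1704/8.447 = 2.98 g/cm³.

2.98 g/cm³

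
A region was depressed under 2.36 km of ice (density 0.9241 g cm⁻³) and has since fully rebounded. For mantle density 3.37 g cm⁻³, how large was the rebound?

0.647 km

Removing the load lets mantle flow back in; uplift u satisfies ρ_ice t = ρ_m u.
u = t ρ_ice/ρ_m = 2.36 km × 0.9241/3.37 = 0.647 km.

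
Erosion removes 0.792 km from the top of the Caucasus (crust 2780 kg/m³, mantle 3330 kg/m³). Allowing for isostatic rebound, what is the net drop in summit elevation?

Rebound u = e ρ_c/ρ_m = 0.792 km × 2780/3330 = 0.6612 km.
Net surface drop = e − u = 0.792 km − 0.6612 km = e (ρ_m − ρ_c)/ρ_m = 0.131 km.

0.131 km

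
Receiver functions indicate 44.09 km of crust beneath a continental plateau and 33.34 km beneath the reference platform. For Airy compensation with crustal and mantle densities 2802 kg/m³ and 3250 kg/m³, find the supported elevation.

Excess crust Δ = 44.09 km − 33.34 km = 10.75 km, split between elevation h and root r with h + r = Δ.
Airy balance ρ_c h = (ρ_m − ρ_c) r gives r = h ρ_c/(ρ_m − ρ_c), so h (1 + ρ_c/(ρ_m − ρ_c)) = Δ, i.e. h = Δ (ρ_m − ρ_c)/ρ_m.
h = 10.75 km × 448/3250 = 1.48 km.

1.48 km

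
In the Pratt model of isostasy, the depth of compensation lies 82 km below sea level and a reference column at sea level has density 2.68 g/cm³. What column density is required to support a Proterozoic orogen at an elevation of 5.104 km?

Pratt balance: ρ_ref D = ρ (D + h).
ρ = ρ_ref D/(D + h) = 2.68 × 82 km/(82 km + 5.104 km) = 2.52 g/cm³.

2.52 g/cm³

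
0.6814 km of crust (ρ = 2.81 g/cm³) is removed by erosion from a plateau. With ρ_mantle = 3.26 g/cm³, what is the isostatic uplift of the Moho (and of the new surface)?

0.587 km

Unloading: uplift u = e ρ_c/ρ_m = 0.6814 km × 2.81/3.26 = 0.587 km.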